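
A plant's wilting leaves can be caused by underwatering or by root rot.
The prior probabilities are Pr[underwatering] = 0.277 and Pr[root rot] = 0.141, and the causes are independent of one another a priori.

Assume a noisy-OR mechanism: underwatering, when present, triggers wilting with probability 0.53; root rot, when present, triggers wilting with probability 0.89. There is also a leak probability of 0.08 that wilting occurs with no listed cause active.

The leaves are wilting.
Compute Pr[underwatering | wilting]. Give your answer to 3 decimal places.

Under noisy-OR, P(wilting | causes) = 1 − (1−0.08)·∏(1−qᵢ) over the active causes.
Sum P(wilting|·) weighted by the priors over the 4 (underwatering, root rot) configurations:
  P(wilting) = 0.08×0.723×0.859 + 0.8988×0.723×0.141 + 0.5676×0.277×0.859 + 0.952436×0.277×0.141
        = 0.049685 + 0.091626 + 0.135056 + 0.037199 = 0.313566
The terms with underwatering present sum to 0.172255, so
  P(underwatering | wilting) = 0.172255 / 0.313566 ≈ 0.549

Pr[underwatering | wilting] ≈ 0.549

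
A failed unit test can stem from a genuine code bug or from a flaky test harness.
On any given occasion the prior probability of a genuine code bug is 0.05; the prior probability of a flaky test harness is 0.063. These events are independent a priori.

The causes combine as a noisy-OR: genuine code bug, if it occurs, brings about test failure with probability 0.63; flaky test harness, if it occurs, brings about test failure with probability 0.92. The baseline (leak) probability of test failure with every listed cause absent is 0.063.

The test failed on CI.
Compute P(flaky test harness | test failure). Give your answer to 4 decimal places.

Under noisy-OR, P(test failure | causes) = 1 − (1−0.063)·∏(1−qᵢ) over the active causes.
P(test failure) = 0.063·0.95·0.937 + 0.92504·0.95·0.063 + 0.65331·0.05·0.937 + 0.972265·0.05·0.063 = 0.056079 + 0.055364 + 0.030608 + 0.003063 = 0.145114
Of this, 0.058427 comes from 0.055364 + 0.003063 (the flaky test harness=true cases).
Hence the posterior is 0.058427/0.145114 ≈ 0.4026.

P(flaky test harness | test failure) ≈ 0.4026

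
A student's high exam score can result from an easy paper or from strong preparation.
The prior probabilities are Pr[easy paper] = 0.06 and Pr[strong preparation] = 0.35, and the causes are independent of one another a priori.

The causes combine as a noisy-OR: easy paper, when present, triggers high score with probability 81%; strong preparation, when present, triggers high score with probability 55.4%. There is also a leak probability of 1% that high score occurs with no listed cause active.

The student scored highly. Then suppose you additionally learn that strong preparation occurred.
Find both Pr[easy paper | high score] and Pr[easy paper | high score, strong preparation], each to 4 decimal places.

Pr[easy paper | high score] ≈ 0.2114; Pr[easy paper | high score, strong preparation] ≈ 0.0948

Under noisy-OR, P(high score | causes) = 1 − (1−0.01)·∏(1−qᵢ) over the active causes.
Sum P(high score|·) weighted by the priors over the 4 (easy paper, strong preparation) configurations:
  P(high score) = 0.01×0.94×0.65 + 0.55846×0.94×0.35 + 0.8119×0.06×0.65 + 0.916107×0.06×0.35
        = 0.006110 + 0.183733 + 0.031664 + 0.019238 = 0.240745
The terms with easy paper present sum to 0.050902, so
  P(easy paper | high score) = 0.050902 / 0.240745 ≈ 0.2114

Now also conditioning on strong preparation=true:
P(high score | strong preparation) = 0.55846×0.94 + 0.916107×0.06 = 0.524952 + 0.054966 = 0.579918
The easy paper-present share is 0.916107×0.06 = 0.054966.
So P(easy paper | high score, strong preparation) = 0.054966/0.579918 ≈ 0.0948.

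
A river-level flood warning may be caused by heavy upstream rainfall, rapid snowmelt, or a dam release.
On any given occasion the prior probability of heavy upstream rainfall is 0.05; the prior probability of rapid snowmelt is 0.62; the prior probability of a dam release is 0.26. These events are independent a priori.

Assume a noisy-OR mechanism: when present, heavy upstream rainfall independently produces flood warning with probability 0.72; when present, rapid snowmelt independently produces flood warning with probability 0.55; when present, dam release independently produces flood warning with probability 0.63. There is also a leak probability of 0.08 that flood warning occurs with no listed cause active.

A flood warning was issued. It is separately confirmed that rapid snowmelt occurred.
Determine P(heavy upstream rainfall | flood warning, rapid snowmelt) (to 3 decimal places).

P(heavy upstream rainfall | flood warning, rapid snowmelt) ≈ 0.068

Under noisy-OR, P(flood warning | causes) = 1 − (1−0.08)·∏(1−qᵢ) over the active causes.
P(flood warning | rapid snowmelt) = 0.586·0.95·0.74 + 0.84682·0.95·0.26 + 0.88408·0.05·0.74 + 0.95711·0.05·0.26 = 0.411958 + 0.209165 + 0.032711 + 0.012442 = 0.666276
The heavy upstream rainfall-present share is 0.032711 + 0.012442 = 0.045153.
So P(heavy upstream rainfall | flood warning, rapid snowmelt) = 0.045153/0.666276 ≈ 0.068.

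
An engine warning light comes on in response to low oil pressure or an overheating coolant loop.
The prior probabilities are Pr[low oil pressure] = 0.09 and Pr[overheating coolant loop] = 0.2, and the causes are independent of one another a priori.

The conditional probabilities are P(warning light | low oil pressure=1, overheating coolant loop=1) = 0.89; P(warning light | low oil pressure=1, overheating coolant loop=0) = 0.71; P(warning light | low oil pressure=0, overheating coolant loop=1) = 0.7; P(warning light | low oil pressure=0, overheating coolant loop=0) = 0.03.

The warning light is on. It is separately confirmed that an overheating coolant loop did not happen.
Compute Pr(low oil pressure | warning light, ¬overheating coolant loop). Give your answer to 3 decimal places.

P(warning light | ¬overheating coolant loop) = 0.03*0.91 + 0.71*0.09 = 0.027300 + 0.063900 = 0.091200
Restricting to configurations with low oil pressure present: 0.71*0.09 = 0.063900.
So P(low oil pressure | warning light, ¬overheating coolant loop) = 0.063900/0.091200 ≈ 0.701.

Pr(low oil pressure | warning light, ¬overheating coolant loop) ≈ 0.701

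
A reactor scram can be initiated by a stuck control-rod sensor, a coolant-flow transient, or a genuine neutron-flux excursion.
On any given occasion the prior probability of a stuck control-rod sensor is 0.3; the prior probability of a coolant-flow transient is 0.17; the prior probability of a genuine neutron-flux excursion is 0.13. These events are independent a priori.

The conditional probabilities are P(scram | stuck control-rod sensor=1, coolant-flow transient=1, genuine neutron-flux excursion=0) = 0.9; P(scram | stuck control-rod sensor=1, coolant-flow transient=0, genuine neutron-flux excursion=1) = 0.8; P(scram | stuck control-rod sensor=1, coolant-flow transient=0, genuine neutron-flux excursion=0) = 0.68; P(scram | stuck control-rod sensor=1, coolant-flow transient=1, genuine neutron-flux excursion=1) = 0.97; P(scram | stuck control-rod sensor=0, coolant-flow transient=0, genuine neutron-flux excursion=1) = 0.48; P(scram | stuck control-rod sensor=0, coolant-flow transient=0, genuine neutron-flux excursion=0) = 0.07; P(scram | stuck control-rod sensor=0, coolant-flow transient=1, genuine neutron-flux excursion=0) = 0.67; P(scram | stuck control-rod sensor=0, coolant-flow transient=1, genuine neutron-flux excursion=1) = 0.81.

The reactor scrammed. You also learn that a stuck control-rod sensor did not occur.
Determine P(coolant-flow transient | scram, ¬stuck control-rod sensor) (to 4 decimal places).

P(coolant-flow transient | scram, ¬stuck control-rod sensor) ≈ 0.5334

Sum P(scram|·) weighted by the priors over the 4 (coolant-flow transient, genuine neutron-flux excursion) configurations:
  P(scram | ¬stuck control-rod sensor) = 0.07*0.83*0.87 + 0.48*0.83*0.13 + 0.67*0.17*0.87 + 0.81*0.17*0.13
        = 0.050547 + 0.051792 + 0.099093 + 0.017901 = 0.219333
Configurations with coolant-flow transient contribute 0.116994, so
  P(coolant-flow transient | scram, ¬stuck control-rod sensor) = 0.116994 / 0.219333 ≈ 0.5334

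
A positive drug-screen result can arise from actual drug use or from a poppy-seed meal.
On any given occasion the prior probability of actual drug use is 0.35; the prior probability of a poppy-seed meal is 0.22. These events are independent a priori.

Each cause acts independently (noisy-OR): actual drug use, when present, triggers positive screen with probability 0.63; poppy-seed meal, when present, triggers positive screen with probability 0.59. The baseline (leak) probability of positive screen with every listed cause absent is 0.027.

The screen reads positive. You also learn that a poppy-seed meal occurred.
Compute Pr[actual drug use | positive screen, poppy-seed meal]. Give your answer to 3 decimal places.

Under noisy-OR, P(positive screen | causes) = 1 − (1−0.027)·∏(1−qᵢ) over the active causes.
By total probability over both values of actual drug use:
  P(positive screen | poppy-seed meal) = 0.60107·0.65 + 0.852396·0.35
        = 0.390696 + 0.298339 = 0.689035
The terms with actual drug use present sum to 0.298339, so
  P(actual drug use | positive screen, poppy-seed meal) = 0.298339 / 0.689035 ≈ 0.433

Pr[actual drug use | positive screen, poppy-seed meal] ≈ 0.433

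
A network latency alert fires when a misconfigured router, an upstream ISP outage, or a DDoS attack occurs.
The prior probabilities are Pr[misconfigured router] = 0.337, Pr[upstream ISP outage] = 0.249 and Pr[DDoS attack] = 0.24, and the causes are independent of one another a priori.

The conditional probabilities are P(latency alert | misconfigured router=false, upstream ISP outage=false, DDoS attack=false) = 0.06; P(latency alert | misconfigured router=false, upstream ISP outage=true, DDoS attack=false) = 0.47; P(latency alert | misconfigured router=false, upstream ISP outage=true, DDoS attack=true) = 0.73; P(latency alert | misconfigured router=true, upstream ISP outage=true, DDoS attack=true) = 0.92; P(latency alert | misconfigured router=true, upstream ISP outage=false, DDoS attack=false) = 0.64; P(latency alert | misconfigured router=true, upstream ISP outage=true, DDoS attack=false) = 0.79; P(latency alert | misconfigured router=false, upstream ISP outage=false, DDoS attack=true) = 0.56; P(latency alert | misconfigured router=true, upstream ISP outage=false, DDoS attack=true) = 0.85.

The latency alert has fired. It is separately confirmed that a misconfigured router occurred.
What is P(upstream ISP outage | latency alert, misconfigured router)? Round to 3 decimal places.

Weight on upstream ISP outage=true, given the evidence: 0.149500 + 0.054979 = 0.204479
Normalizer over all consistent configurations: 0.64·0.751·0.76 + 0.85·0.751·0.24 + 0.79·0.249·0.76 + 0.92·0.249·0.24 = 0.722969
Posterior = 0.204479 / 0.722969 ≈ 0.283

P(upstream ISP outage | latency alert, misconfigured router) ≈ 0.283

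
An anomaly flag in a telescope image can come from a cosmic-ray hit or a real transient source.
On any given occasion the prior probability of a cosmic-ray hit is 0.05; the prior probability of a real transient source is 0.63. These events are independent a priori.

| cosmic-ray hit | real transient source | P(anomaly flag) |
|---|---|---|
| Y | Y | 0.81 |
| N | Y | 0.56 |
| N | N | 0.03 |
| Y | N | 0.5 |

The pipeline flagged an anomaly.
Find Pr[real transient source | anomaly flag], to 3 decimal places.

By total probability over the 4 (cosmic-ray hit, real transient source) configurations:
  P(anomaly flag) = 0.03·0.95·0.37 + 0.56·0.95·0.63 + 0.5·0.05·0.37 + 0.81·0.05·0.63
        = 0.010545 + 0.335160 + 0.009250 + 0.025515 = 0.380470
The terms with real transient source present sum to 0.360675, so
  P(real transient source | anomaly flag) = 0.360675 / 0.380470 ≈ 0.948

Pr[real transient source | anomaly flag] ≈ 0.948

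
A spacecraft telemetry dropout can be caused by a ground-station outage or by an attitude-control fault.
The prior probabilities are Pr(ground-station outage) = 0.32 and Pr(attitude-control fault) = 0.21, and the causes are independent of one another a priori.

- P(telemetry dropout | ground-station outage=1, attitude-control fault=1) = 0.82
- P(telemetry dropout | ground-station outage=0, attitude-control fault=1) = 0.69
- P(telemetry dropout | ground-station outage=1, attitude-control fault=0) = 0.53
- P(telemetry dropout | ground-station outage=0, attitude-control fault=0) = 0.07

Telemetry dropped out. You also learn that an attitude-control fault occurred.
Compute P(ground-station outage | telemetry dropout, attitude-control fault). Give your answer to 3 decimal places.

P(ground-station outage | telemetry dropout, attitude-control fault) ≈ 0.359

P(telemetry dropout | attitude-control fault) = 0.69·0.68 + 0.82·0.32 = 0.469200 + 0.262400 = 0.731600
Restricting to configurations with ground-station outage present: 0.82·0.32 = 0.262400.
Hence the posterior is 0.262400/0.731600 ≈ 0.359.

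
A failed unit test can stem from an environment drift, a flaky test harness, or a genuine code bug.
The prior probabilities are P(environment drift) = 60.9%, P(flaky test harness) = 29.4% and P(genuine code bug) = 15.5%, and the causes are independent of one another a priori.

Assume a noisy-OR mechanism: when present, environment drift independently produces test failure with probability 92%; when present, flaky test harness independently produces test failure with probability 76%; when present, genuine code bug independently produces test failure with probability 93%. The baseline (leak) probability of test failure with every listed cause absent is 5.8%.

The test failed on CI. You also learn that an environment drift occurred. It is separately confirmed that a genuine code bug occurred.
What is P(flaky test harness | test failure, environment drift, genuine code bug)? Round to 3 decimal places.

Under noisy-OR, P(test failure | causes) = 1 − (1−0.058)·∏(1−qᵢ) over the active causes.
P(test failure | environment drift, genuine code bug) = 0.994725×0.706 + 0.998734×0.294 = 0.702276 + 0.293628 = 0.995904
Restricting to configurations with flaky test harness present: 0.998734×0.294 = 0.293628.
P(flaky test harness | test failure, environment drift, genuine code bug) = 0.293628 / 0.995904 ≈ 0.295

P(flaky test harness | test failure, environment drift, genuine code bug) ≈ 0.295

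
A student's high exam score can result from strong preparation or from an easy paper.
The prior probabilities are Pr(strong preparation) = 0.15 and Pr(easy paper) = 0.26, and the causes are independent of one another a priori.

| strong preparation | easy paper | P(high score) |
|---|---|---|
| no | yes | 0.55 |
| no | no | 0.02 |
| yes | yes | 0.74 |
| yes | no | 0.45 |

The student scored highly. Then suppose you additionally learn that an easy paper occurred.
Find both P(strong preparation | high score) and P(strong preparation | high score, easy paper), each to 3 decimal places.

P(high score) = 0.02×0.85×0.74 + 0.55×0.85×0.26 + 0.45×0.15×0.74 + 0.74×0.15×0.26 = 0.012580 + 0.121550 + 0.049950 + 0.028860 = 0.212940
Of this, 0.078810 comes from 0.049950 + 0.028860 (the strong preparation=true cases).
P(strong preparation | high score) = 0.078810 / 0.212940 ≈ 0.370

Now condition on the additional information:
P(high score | easy paper) = 0.55*0.85 + 0.74*0.15 = 0.467500 + 0.111000 = 0.578500
The strong preparation-present share is 0.74*0.15 = 0.111000.
P(strong preparation | high score, easy paper) = 0.111000 / 0.578500 ≈ 0.192

P(strong preparation | high score) ≈ 0.370; P(strong preparation | high score, easy paper) ≈ 0.192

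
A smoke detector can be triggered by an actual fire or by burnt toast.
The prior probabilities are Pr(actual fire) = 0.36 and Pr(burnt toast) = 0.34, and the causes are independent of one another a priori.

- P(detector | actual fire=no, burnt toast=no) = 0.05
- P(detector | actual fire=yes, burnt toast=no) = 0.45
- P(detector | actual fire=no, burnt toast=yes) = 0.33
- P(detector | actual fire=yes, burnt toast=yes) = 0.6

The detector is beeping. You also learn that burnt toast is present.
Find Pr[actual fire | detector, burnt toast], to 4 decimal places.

Pr[actual fire | detector, burnt toast] ≈ 0.5056

Numerator (weight on configurations with actual fire): 0.6·0.36 = 0.216000
Denominator P(detector | burnt toast): 0.33·0.64 + 0.6·0.36 = 0.427200
Posterior = 0.216000 / 0.427200 ≈ 0.5056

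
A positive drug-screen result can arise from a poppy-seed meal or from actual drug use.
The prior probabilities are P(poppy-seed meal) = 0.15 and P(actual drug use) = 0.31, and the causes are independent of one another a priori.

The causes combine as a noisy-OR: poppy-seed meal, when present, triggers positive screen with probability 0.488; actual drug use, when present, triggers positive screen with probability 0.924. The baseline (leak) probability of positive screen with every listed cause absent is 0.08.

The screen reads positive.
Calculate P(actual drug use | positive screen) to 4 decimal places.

Under noisy-OR, P(positive screen | causes) = 1 − (1−0.08)·∏(1−qᵢ) over the active causes.
P(positive screen) = 0.08·0.85·0.69 + 0.93008·0.85·0.31 + 0.52896·0.15·0.69 + 0.964201·0.15·0.31 = 0.046920 + 0.245076 + 0.054747 + 0.044835 = 0.391578
Of this, 0.289911 comes from 0.245076 + 0.044835 (the actual drug use=true cases).
P(actual drug use | positive screen) = 0.289911 / 0.391578 ≈ 0.7404

P(actual drug use | positive screen) ≈ 0.7404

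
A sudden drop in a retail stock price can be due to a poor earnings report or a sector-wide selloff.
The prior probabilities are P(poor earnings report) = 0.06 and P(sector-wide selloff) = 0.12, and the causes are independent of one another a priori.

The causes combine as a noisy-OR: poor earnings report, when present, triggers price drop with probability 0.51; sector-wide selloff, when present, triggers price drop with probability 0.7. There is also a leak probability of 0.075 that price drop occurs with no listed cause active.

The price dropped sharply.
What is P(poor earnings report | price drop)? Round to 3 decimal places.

P(poor earnings report | price drop) ≈ 0.196

Under noisy-OR, P(price drop | causes) = 1 − (1−0.075)·∏(1−qᵢ) over the active causes.
For the numerator, keep only poor earnings report=true terms: 0.028868 + 0.006221 = 0.035089
Normalizer over all consistent configurations: 0.075·0.94·0.88 + 0.7225·0.94·0.12 + 0.54675·0.06·0.88 + 0.864025·0.06·0.12 = 0.178627
P(poor earnings report | price drop) = 0.035089/0.178627 ≈ 0.196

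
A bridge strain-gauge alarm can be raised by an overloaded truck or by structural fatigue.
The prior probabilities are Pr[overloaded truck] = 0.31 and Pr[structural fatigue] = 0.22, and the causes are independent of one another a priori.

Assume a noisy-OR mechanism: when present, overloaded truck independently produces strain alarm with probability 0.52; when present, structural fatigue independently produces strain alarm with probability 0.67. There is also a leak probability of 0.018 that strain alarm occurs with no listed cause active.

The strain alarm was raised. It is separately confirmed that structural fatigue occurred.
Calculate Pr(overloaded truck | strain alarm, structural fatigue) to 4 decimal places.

Under noisy-OR, P(strain alarm | causes) = 1 − (1−0.018)·∏(1−qᵢ) over the active causes.
Numerator (weight on configurations with overloaded truck): 0.844451×0.31 = 0.261780
The normalizing constant is 0.67594×0.69 + 0.844451×0.31 = 0.728179
P(overloaded truck | strain alarm, structural fatigue) = 0.261780/0.728179 ≈ 0.3595

Pr(overloaded truck | strain alarm, structural fatigue) ≈ 0.3595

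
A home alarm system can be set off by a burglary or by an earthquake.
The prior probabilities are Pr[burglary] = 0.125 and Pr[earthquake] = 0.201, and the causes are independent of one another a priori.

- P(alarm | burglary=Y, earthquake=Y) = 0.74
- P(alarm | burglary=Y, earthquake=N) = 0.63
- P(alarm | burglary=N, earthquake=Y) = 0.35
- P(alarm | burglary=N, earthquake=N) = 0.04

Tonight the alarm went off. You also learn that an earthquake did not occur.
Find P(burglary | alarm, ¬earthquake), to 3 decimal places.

By total probability over both values of burglary:
  P(alarm | ¬earthquake) = 0.04·0.875 + 0.63·0.125
        = 0.035000 + 0.078750 = 0.113750
Keeping only the burglary-present terms gives 0.078750, so
  P(burglary | alarm, ¬earthquake) = 0.078750 / 0.113750 ≈ 0.692

P(burglary | alarm, ¬earthquake) ≈ 0.692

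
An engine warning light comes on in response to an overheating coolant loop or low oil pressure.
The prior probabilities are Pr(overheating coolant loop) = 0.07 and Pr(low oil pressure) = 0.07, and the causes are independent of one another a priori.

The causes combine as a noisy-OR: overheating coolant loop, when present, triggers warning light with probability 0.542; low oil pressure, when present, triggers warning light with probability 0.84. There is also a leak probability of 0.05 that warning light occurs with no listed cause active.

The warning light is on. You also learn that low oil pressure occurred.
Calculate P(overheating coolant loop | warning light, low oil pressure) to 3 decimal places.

Under noisy-OR, P(warning light | causes) = 1 − (1−0.05)·∏(1−qᵢ) over the active causes.
Sum P(warning light|·) weighted by the priors over both values of overheating coolant loop:
  P(warning light | low oil pressure) = 0.848×0.93 + 0.930384×0.07
        = 0.788640 + 0.065127 = 0.853767
Keeping only the overheating coolant loop-present terms gives 0.065127, so
  P(overheating coolant loop | warning light, low oil pressure) = 0.065127 / 0.853767 ≈ 0.076

P(overheating coolant loop | warning light, low oil pressure) ≈ 0.076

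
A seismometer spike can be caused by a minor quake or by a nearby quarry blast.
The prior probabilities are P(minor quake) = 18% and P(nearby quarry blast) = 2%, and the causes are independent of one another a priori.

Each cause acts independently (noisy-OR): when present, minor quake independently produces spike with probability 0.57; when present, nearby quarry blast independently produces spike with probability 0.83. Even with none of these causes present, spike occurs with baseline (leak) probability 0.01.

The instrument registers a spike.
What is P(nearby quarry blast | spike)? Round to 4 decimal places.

P(nearby quarry blast | spike) ≈ 0.1344

Under noisy-OR, P(spike | causes) = 1 − (1−0.01)·∏(1−qᵢ) over the active causes.
Enumerate the 4 (minor quake, nearby quarry blast) configurations and weight by the priors:
  P(spike) = 0.01·0.82·0.98 + 0.8317·0.82·0.02 + 0.5743·0.18·0.98 + 0.927631·0.18·0.02
        = 0.008036 + 0.013640 + 0.101307 + 0.003339 = 0.126322
Configurations with nearby quarry blast contribute 0.016979, so
  P(nearby quarry blast | spike) = 0.016979 / 0.126322 ≈ 0.1344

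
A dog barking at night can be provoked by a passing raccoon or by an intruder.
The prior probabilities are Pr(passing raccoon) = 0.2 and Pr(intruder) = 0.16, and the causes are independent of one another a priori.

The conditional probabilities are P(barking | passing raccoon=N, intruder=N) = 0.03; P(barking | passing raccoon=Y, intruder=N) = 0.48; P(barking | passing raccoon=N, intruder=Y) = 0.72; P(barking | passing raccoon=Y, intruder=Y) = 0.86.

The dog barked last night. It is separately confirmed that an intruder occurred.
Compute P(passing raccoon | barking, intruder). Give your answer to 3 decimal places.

By total probability over both values of passing raccoon:
  P(barking | intruder) = 0.72*0.8 + 0.86*0.2
        = 0.576000 + 0.172000 = 0.748000
Keeping only the passing raccoon-present terms gives 0.172000, so
  P(passing raccoon | barking, intruder) = 0.172000 / 0.748000 ≈ 0.230

P(passing raccoon | barking, intruder) ≈ 0.230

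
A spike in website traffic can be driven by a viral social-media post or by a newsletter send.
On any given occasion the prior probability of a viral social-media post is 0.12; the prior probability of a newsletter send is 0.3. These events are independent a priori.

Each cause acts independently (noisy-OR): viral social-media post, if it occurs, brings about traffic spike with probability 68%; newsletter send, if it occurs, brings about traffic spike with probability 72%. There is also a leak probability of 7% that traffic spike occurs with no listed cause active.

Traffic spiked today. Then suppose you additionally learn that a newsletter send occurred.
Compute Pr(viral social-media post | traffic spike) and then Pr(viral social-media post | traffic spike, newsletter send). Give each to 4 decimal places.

Pr(viral social-media post | traffic spike) ≈ 0.2785; Pr(viral social-media post | traffic spike, newsletter send) ≈ 0.1446

Under noisy-OR, P(traffic spike | causes) = 1 − (1−0.07)·∏(1−qᵢ) over the active causes.
P(traffic spike) = 0.07×0.88×0.7 + 0.7396×0.88×0.3 + 0.7024×0.12×0.7 + 0.916672×0.12×0.3 = 0.043120 + 0.195254 + 0.059002 + 0.033000 = 0.330376
Restricting to configurations with viral social-media post present: 0.059002 + 0.033000 = 0.092002.
P(viral social-media post | traffic spike) = 0.092002 / 0.330376 ≈ 0.2785

Now condition on the additional information:
Enumerate both values of viral social-media post and weight by the priors:
  P(traffic spike | newsletter send) = 0.7396×0.88 + 0.916672×0.12
        = 0.650848 + 0.110001 = 0.760849
The terms with viral social-media post present sum to 0.110001, so
  P(viral social-media post | traffic spike, newsletter send) = 0.110001 / 0.760849 ≈ 0.1446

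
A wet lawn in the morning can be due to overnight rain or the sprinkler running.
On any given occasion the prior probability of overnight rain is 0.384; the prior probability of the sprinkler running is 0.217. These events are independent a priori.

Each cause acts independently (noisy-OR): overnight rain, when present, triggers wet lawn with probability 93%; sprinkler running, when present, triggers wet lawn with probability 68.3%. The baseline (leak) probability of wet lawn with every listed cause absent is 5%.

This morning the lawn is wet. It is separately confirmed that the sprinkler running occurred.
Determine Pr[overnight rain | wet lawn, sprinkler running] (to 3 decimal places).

Under noisy-OR, P(wet lawn | causes) = 1 − (1−0.05)·∏(1−qᵢ) over the active causes.
Weight on overnight rain=true, given the evidence: 0.97892×0.384 = 0.375905
Denominator P(wet lawn | sprinkler running): 0.69885×0.616 + 0.97892×0.384 = 0.806397
Posterior = 0.375905 / 0.806397 ≈ 0.466

Pr[overnight rain | wet lawn, sprinkler running] ≈ 0.466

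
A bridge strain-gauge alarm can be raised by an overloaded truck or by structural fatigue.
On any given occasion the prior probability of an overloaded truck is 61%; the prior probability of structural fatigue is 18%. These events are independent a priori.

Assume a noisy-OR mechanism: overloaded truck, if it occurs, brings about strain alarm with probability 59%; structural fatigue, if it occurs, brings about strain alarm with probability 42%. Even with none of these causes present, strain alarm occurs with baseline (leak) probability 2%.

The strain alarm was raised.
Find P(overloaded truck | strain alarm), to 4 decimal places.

Under noisy-OR, P(strain alarm | causes) = 1 − (1−0.02)·∏(1−qᵢ) over the active causes.
For the numerator, keep only overloaded truck=true terms: 0.299220 + 0.084212 = 0.383432
The normalizing constant is 0.02×0.39×0.82 + 0.4316×0.39×0.18 + 0.5982×0.61×0.82 + 0.766956×0.61×0.18 = 0.420126
Posterior = 0.383432 / 0.420126 ≈ 0.9127

P(overloaded truck | strain alarm) ≈ 0.9127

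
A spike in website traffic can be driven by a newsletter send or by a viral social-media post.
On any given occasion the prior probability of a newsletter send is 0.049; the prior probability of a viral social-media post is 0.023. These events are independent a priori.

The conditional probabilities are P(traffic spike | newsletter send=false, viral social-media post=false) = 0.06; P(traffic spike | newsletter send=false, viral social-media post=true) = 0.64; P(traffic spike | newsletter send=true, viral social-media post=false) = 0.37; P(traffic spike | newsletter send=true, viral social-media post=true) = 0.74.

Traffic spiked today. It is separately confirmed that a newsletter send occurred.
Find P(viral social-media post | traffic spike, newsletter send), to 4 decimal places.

P(viral social-media post | traffic spike, newsletter send) ≈ 0.0450

P(traffic spike | newsletter send) = 0.37×0.977 + 0.74×0.023 = 0.361490 + 0.017020 = 0.378510
Restricting to configurations with viral social-media post present: 0.74×0.023 = 0.017020.
Hence the posterior is 0.017020/0.378510 ≈ 0.0450.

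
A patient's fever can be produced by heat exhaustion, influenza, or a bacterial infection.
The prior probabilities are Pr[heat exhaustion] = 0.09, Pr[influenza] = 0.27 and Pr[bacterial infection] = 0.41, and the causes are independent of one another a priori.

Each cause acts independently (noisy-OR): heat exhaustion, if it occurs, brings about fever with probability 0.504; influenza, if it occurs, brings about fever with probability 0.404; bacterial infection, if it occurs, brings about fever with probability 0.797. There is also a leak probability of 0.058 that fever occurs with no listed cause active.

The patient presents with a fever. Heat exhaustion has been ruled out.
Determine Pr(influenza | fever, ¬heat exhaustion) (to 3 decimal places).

Under noisy-OR, P(fever | causes) = 1 − (1−0.058)·∏(1−qᵢ) over the active causes.
Sum P(fever|·) weighted by the priors over the 4 (influenza, bacterial infection) configurations:
  P(fever | ¬heat exhaustion) = 0.058·0.73·0.59 + 0.808774·0.73·0.41 + 0.438568·0.27·0.59 + 0.886029·0.27·0.41
        = 0.024981 + 0.242066 + 0.069864 + 0.098083 = 0.434994
Keeping only the influenza-present terms gives 0.167947, so
  P(influenza | fever, ¬heat exhaustion) = 0.167947 / 0.434994 ≈ 0.386

Pr(influenza | fever, ¬heat exhaustion) ≈ 0.386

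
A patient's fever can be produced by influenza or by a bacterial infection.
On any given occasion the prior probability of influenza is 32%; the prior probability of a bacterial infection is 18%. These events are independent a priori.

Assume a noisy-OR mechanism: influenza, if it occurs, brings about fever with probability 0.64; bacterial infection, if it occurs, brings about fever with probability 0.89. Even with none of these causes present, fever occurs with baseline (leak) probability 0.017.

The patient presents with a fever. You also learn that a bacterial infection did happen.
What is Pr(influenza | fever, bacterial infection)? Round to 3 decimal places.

Under noisy-OR, P(fever | causes) = 1 − (1−0.017)·∏(1−qᵢ) over the active causes.
Weight on influenza=true, given the evidence: 0.961073·0.32 = 0.307543
Normalizer over all consistent configurations: 0.89187·0.68 + 0.961073·0.32 = 0.914015
P(influenza | fever, bacterial infection) = 0.307543/0.914015 ≈ 0.336

Pr(influenza | fever, bacterial infection) ≈ 0.336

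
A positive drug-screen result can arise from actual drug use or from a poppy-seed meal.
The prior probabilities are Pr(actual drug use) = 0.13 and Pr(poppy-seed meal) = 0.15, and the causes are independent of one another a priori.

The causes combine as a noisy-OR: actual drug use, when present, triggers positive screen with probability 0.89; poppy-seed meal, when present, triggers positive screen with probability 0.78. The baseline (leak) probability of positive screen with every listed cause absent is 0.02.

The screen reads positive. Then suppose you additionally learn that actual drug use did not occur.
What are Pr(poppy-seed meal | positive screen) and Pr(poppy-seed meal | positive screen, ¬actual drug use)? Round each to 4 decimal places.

Pr(poppy-seed meal | positive screen) ≈ 0.5171; Pr(poppy-seed meal | positive screen, ¬actual drug use) ≈ 0.8738

Under noisy-OR, P(positive screen | causes) = 1 − (1−0.02)·∏(1−qᵢ) over the active causes.
For the numerator, keep only poppy-seed meal=true terms: 0.102364 + 0.019038 = 0.121402
Normalizer over all consistent configurations: 0.02*0.87*0.85 + 0.7844*0.87*0.15 + 0.8922*0.13*0.85 + 0.976284*0.13*0.15 = 0.234780
Posterior = 0.121402 / 0.234780 ≈ 0.5171

With the extra evidence:
P(positive screen | ¬actual drug use) = 0.02·0.85 + 0.7844·0.15 = 0.017000 + 0.117660 = 0.134660
The poppy-seed meal-present share is 0.7844·0.15 = 0.117660.
So P(poppy-seed meal | positive screen, ¬actual drug use) = 0.117660/0.134660 ≈ 0.8738.
Ruling out actual drug use raises the posterior on poppy-seed meal — the flip side of explaining away.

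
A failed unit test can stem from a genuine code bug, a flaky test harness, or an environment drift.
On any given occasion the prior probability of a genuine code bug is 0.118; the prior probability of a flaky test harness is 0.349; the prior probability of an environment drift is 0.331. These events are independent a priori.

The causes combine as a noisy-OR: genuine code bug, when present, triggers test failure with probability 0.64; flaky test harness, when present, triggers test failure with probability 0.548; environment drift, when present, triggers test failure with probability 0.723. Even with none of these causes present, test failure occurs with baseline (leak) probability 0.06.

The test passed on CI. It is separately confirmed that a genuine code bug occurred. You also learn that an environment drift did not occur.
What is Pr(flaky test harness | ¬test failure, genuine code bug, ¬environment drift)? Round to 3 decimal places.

Pr(flaky test harness | ¬test failure, genuine code bug, ¬environment drift) ≈ 0.195

Under noisy-OR, P(test failure | causes) = 1 − (1−0.06)·∏(1−qᵢ) over the active causes.
P(¬test failure | genuine code bug, ¬environment drift) = 0.3384·0.651 + 0.152957·0.349 = 0.220298 + 0.053382 = 0.273680
Of this, 0.053382 comes from 0.152957·0.349 (the flaky test harness=true cases).
So P(flaky test harness | ¬test failure, genuine code bug, ¬environment drift) = 0.053382/0.273680 ≈ 0.195.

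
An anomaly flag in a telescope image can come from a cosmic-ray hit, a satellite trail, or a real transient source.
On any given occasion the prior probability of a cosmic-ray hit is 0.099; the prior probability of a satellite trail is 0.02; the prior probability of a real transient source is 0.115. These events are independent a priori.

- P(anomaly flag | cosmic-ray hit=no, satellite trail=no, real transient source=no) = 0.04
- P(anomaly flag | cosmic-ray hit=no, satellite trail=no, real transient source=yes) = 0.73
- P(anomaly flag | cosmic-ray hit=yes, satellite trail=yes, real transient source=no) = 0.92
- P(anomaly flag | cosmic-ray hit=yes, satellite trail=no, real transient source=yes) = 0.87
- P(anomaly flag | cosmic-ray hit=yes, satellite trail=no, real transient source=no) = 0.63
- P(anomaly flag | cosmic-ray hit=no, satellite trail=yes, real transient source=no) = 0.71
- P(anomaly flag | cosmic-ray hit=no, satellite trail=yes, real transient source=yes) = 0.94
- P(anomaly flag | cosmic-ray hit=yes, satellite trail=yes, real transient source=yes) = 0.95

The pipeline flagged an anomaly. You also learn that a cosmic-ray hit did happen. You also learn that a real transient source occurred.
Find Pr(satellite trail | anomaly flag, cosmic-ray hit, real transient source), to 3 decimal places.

Pr(satellite trail | anomaly flag, cosmic-ray hit, real transient source) ≈ 0.022

By total probability over both values of satellite trail:
  P(anomaly flag | cosmic-ray hit, real transient source) = 0.87*0.98 + 0.95*0.02
        = 0.852600 + 0.019000 = 0.871600
Configurations with satellite trail contribute 0.019000, so
  P(satellite trail | anomaly flag, cosmic-ray hit, real transient source) = 0.019000 / 0.871600 ≈ 0.022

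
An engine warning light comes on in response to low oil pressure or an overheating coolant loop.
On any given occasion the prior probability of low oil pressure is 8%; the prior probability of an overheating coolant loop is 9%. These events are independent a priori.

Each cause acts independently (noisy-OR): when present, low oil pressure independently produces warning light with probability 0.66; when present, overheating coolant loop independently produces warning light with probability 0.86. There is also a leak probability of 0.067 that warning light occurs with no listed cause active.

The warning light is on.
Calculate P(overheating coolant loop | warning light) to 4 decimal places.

P(overheating coolant loop | warning light) ≈ 0.4271

Under noisy-OR, P(warning light | causes) = 1 − (1−0.067)·∏(1−qᵢ) over the active causes.
Enumerate the 4 (low oil pressure, overheating coolant loop) configurations and weight by the priors:
  P(warning light) = 0.067×0.92×0.91 + 0.86938×0.92×0.09 + 0.68278×0.08×0.91 + 0.955589×0.08×0.09
        = 0.056092 + 0.071985 + 0.049706 + 0.006880 = 0.184663
Configurations with overheating coolant loop contribute 0.078865, so
  P(overheating coolant loop | warning light) = 0.078865 / 0.184663 ≈ 0.4271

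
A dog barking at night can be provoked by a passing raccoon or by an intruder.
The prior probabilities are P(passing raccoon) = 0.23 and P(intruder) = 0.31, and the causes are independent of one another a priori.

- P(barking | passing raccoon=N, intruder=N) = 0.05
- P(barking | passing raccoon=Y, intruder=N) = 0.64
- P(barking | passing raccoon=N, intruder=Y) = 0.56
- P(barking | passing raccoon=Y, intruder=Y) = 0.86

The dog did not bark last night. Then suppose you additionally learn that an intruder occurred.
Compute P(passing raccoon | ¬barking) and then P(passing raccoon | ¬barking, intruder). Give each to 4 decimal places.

P(¬barking) = 0.95×0.77×0.69 + 0.44×0.77×0.31 + 0.36×0.23×0.69 + 0.14×0.23×0.31 = 0.504735 + 0.105028 + 0.057132 + 0.009982 = 0.676877
The passing raccoon-present share is 0.057132 + 0.009982 = 0.067114.
So P(passing raccoon | ¬barking) = 0.067114/0.676877 ≈ 0.0992.

With the extra evidence:
Numerator (weight on configurations with passing raccoon): 0.14·0.23 = 0.032200
Normalizer over all consistent configurations: 0.44·0.77 + 0.14·0.23 = 0.371000
P(passing raccoon | ¬barking, intruder) = 0.032200/0.371000 ≈ 0.0868

P(passing raccoon | ¬barking) ≈ 0.0992; P(passing raccoon | ¬barking, intruder) ≈ 0.0868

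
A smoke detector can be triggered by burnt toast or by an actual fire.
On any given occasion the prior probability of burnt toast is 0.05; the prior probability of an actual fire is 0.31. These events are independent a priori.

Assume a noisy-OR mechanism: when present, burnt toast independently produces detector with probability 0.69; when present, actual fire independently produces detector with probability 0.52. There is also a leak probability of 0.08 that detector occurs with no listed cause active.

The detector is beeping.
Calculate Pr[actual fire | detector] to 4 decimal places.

Under noisy-OR, P(detector | causes) = 1 − (1−0.08)·∏(1−qᵢ) over the active causes.
By total probability over the 4 (burnt toast, actual fire) configurations:
  P(detector) = 0.08·0.95·0.69 + 0.5584·0.95·0.31 + 0.7148·0.05·0.69 + 0.863104·0.05·0.31
        = 0.052440 + 0.164449 + 0.024661 + 0.013378 = 0.254928
Configurations with actual fire contribute 0.177827, so
  P(actual fire | detector) = 0.177827 / 0.254928 ≈ 0.6976

Pr[actual fire | detector] ≈ 0.6976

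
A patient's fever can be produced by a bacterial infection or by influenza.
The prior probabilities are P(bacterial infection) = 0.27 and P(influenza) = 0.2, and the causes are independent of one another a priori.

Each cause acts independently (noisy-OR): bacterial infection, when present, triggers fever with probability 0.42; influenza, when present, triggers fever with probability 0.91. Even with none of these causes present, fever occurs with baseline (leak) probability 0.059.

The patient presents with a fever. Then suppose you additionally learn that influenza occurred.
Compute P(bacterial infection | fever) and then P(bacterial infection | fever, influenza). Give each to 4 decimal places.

P(bacterial infection | fever) ≈ 0.4707; P(bacterial infection | fever, influenza) ≈ 0.2776

Under noisy-OR, P(fever | causes) = 1 − (1−0.059)·∏(1−qᵢ) over the active causes.
By total probability over the 4 (bacterial infection, influenza) configurations:
  P(fever) = 0.059×0.73×0.8 + 0.91531×0.73×0.2 + 0.45422×0.27×0.8 + 0.95088×0.27×0.2
        = 0.034456 + 0.133635 + 0.098112 + 0.051348 = 0.317551
Configurations with bacterial infection contribute 0.149460, so
  P(bacterial infection | fever) = 0.149460 / 0.317551 ≈ 0.4707

Now also conditioning on influenza=true:
Enumerate both values of bacterial infection and weight by the priors:
  P(fever | influenza) = 0.91531·0.73 + 0.95088·0.27
        = 0.668176 + 0.256738 = 0.924914
Configurations with bacterial infection contribute 0.256738, so
  P(bacterial infection | fever, influenza) = 0.256738 / 0.924914 ≈ 0.2776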